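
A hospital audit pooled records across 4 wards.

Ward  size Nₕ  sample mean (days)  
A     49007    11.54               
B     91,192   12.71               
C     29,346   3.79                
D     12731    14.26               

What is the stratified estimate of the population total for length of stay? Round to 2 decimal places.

A: 49007·11.54 = 565540.78
B: 91192·12.71 = 1159050.32
C: 29346·3.79 = 111221.34
D: 12731·14.26 = 181544.06
τ̂ = Σ Nₕx̄ₕ = 2017356.50.

2017356.50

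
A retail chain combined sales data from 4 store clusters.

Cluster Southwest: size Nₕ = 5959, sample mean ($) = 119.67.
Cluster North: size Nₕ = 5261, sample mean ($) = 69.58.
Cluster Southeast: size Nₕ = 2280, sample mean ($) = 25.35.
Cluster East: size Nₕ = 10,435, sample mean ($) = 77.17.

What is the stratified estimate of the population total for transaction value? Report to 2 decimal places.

Southwest: 5959·119.67 = 713113.53
North: 5261·69.58 = 366060.38
Southeast: 2280·25.35 = 57798
East: 10435·77.17 = 805268.95
τ̂ = Σ Nₕx̄ₕ = 1942240.86.

1942240.86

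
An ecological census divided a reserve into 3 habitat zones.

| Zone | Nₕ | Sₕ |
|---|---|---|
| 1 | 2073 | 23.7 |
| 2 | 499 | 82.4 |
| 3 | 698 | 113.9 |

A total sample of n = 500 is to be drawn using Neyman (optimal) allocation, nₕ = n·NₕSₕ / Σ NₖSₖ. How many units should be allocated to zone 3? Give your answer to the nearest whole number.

1: NₕSₕ = 2073·23.7 = 49130.1
2: NₕSₕ = 499·82.4 = 41117.6
3: NₕSₕ = 698·113.9 = 79502.2
Σ NₕSₕ = 169749.9.
n_3 = 500·79502.2/169749.9 = 234.175... → 234.

234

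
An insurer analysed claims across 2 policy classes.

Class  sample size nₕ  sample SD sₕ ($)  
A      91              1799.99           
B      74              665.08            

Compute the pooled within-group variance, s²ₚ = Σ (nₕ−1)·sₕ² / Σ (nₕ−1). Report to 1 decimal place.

A: (91−1)·1799.99² = 90·3239964.0001 = 291596760.009
B: (74−1)·665.08² = 73·442331.4064 = 32290192.6672
Numerator = 323886952.6762; denominator = Σ(nₕ−1) = 163.
s²ₚ = 323886952.6762/163 = 1987036.519... → 1987036.5.

1987036.5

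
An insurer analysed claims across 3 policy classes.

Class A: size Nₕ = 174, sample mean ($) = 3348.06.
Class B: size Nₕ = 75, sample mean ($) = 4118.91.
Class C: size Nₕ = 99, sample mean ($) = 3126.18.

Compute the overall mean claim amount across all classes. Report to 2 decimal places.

3451.07

N = 174 + 75 + 99 = 348.
Weight each subgroup mean by Nₕ/N and sum.
Σ Nₕx̄ₕ = 174·3348.06 + 75·4118.91 + 99·3126.18 = 582562.44 + 308918.25 + 309491.82 = 1200972.51.
Divide by N: 1200972.51 / 348 = 3451.0704... → 3451.07.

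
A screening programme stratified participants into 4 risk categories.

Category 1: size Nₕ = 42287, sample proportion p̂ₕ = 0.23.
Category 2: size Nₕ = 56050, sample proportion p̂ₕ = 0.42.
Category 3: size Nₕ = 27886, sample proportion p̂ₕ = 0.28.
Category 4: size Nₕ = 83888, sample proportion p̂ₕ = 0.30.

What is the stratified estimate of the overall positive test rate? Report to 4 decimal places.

N = 42287 + 56050 + 27886 + 83888 = 210111.
Overall proportion = Σ (Nₕ/N)·p̂ₕ.
Σ Nₕp̂ₕ = 9726.01 + 23541 + 7808.08 + 25166.4 = 66241.49.
66241.49 / 210111 = 0.315269... → 0.3153.

0.3153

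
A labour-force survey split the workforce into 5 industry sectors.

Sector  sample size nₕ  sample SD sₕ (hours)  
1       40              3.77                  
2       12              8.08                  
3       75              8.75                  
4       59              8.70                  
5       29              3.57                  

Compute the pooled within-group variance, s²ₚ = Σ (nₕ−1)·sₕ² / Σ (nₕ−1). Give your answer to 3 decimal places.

55.643

1: (40−1)·3.77² = 39·14.2129 = 554.3031
2: (12−1)·8.08² = 11·65.2864 = 718.1504
3: (75−1)·8.75² = 74·76.5625 = 5665.625
4: (59−1)·8.70² = 58·75.69 = 4390.02
5: (29−1)·3.57² = 28·12.7449 = 356.8572
Numerator = 11684.9557; denominator = Σ(nₕ−1) = 210.
s²ₚ = 11684.9557/210 = 55.64265... → 55.643.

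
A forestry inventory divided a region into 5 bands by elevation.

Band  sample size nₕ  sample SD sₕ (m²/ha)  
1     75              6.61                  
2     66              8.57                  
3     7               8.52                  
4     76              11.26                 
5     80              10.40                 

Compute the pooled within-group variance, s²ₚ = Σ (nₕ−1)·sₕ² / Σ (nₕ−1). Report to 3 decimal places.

88.617

Degrees of freedom: 74 + 65 + 6 + 75 + 79 = 299.
Σ(nₕ−1)sₕ² = 74·43.6921 + 65·73.4449 + 6·72.5904 + 75·126.7876 + 79·108.16 = 26496.3863.
s²ₚ = 26496.3863 / 299 = 88.61668... → 88.617.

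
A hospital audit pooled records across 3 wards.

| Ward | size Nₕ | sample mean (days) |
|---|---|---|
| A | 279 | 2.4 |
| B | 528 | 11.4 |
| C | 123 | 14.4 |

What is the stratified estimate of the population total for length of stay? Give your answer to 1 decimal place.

8460.0

Population total = Σ Nₕ·x̄ₕ (each stratum's size times its mean).
279·2.4 + 528·11.4 + 123·14.4 = 669.6 + 6019.2 + 1771.2 = 8460.0.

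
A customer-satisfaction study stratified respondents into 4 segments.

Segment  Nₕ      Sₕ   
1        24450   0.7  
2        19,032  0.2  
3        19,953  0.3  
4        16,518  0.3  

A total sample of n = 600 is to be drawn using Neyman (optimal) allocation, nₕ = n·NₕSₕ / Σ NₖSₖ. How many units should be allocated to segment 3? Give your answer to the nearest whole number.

1: NₕSₕ = 24450·0.7 = 17115
2: NₕSₕ = 19032·0.2 = 3806.4
3: NₕSₕ = 19953·0.3 = 5985.9
4: NₕSₕ = 16518·0.3 = 4955.4
Σ NₕSₕ = 31862.7.
n_3 = 600·5985.9/31862.7 = 112.719... → 113.

113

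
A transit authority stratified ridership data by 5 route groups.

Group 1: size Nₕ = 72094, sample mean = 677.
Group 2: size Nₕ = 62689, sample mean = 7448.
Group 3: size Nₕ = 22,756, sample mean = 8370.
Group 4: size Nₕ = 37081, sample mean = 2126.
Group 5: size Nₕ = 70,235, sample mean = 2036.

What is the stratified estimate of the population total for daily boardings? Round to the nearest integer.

Population total = Σ Nₕ·x̄ₕ (each stratum's size times its mean).
72094·677 + 62689·7448 + 22756·8370 + 37081·2126 + 70235·2036 = 48807638 + 466907672 + 190467720 + 78834206 + 142998460 = 928015696.

928015696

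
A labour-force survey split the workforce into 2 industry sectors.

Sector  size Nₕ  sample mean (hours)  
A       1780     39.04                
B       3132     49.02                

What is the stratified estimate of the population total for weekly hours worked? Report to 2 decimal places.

223021.84

A: 1780·39.04 = 69491.2
B: 3132·49.02 = 153530.64
τ̂ = Σ Nₕx̄ₕ = 223021.84.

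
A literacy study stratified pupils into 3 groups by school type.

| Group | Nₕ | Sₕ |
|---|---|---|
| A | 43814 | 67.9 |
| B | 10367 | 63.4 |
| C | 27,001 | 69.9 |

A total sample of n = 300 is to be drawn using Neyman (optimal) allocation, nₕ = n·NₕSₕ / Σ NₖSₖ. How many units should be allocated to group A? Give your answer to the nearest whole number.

A: NₕSₕ = 43814·67.9 = 2974970.6
B: NₕSₕ = 10367·63.4 = 657267.8
C: NₕSₕ = 27001·69.9 = 1887369.9
Σ NₕSₕ = 5519608.3.
n_A = 300·2974970.6/5519608.3 = 161.695... → 162.

162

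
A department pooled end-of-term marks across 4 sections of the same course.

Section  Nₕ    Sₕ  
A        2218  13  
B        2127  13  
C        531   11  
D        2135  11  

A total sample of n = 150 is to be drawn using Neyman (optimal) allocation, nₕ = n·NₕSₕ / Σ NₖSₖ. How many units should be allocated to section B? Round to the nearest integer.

A: NₕSₕ = 2218·13 = 28834
B: NₕSₕ = 2127·13 = 27651
C: NₕSₕ = 531·11 = 5841
D: NₕSₕ = 2135·11 = 23485
Σ NₕSₕ = 85811.
n_B = 150·27651/85811 = 48.335... → 48.

48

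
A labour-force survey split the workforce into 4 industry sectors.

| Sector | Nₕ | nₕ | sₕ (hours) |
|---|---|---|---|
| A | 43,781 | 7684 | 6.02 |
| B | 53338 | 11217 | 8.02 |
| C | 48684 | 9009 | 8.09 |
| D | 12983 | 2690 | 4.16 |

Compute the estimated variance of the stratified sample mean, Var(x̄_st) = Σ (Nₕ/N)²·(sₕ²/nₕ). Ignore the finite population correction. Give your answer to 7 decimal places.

0.0017315

N = 158786. Term for each stratum: Wₕ²sₕ²/nₕ.
Var(x̄_st) = 0.0003585523 + 0.0006470250 + 0.0006829180 + 0.0000430091 = 0.0017315044 → 0.0017315.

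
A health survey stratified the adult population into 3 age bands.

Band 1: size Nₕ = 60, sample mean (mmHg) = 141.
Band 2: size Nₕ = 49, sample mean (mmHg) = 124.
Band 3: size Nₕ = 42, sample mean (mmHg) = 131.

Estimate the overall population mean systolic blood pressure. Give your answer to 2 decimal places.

132.70

x̄_st = (Σ Nₕx̄ₕ) / (Σ Nₕ) = (60·141 + 49·124 + 42·131) / 151
= 20038 / 151 = 132.7020... → 132.70.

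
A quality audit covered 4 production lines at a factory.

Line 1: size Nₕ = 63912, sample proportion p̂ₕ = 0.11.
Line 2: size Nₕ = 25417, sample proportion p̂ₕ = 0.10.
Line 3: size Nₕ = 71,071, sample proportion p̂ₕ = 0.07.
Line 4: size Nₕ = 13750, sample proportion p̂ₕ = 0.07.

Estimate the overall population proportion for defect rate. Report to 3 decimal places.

0.089

Wₕ = Nₕ/N with N = 174150: 0.3670, 0.1459, 0.4081, 0.0790.
p̂_st = 0.3670·0.11 + 0.1459·0.10 + 0.4081·0.07 + 0.0790·0.07 ≈ 0.08906... → 0.089.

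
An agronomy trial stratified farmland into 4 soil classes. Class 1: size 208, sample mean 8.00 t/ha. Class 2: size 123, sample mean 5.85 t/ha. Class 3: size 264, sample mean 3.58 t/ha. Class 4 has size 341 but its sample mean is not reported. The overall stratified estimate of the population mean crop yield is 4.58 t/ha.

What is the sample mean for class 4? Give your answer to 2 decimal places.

Σ Nₕx̄ₕ = N·μ, so 341·x̄_4 = 936·4.58 − (208·8.00 + 123·5.85 + 264·3.58).
= 4286.88 − 3328.67 = 958.21.
x̄_4 = 958.21 / 341 = 2.81 → 2.81.

2.81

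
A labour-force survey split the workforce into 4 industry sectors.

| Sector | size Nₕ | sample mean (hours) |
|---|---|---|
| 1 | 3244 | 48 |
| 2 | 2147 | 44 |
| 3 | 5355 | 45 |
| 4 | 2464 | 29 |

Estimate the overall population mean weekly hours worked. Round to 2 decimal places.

N = 13210; weights Wₕ = Nₕ/N = (0.2456, 0.1625, 0.4054, 0.1865).
x̄_st = Σ Wₕ·x̄ₕ = 0.2456·48 + 0.1625·44 + 0.4054·45 + 0.1865·29 ≈ 42.5898...
→ 42.59.

42.59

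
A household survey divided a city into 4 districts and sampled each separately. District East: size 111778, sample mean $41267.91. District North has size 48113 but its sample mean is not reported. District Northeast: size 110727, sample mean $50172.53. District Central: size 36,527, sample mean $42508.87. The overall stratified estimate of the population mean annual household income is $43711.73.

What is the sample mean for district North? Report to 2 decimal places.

Σ Nₕx̄ₕ = N·μ, so 48113·x̄_North = 307145·43711.73 − (111778·41267.91 + 110727·50172.53 + 36527·42508.87).
= 13425839310.85 − 11721019667.78 = 1704819643.07.
x̄_North = 1704819643.07 / 48113 = 35433.6592... → 35433.66.

35433.66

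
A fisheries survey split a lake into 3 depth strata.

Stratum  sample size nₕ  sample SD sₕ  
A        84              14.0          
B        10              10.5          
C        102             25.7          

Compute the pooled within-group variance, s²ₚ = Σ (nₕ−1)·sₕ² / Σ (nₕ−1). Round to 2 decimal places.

A: (84−1)·14.0² = 83·196 = 16268
B: (10−1)·10.5² = 9·110.25 = 992.25
C: (102−1)·25.7² = 101·660.49 = 66709.49
Numerator = 83969.74; denominator = Σ(nₕ−1) = 193.
s²ₚ = 83969.74/193 = 435.0764... → 435.08.

435.08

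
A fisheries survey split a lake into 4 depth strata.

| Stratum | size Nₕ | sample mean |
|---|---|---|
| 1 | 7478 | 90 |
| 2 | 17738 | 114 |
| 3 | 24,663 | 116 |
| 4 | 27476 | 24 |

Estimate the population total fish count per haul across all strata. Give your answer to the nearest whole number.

6215484

Estimate total by summing Nₕ·x̄ₕ over strata.
7478·90 + 17738·114 + 24663·116 + 27476·24 = 673020 + 2022132 + 2860908 + 659424 = 6215484.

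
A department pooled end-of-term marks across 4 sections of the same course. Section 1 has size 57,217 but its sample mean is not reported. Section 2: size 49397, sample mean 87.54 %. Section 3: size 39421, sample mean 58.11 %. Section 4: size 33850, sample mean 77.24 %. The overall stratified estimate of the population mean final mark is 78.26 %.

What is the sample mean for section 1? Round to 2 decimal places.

84.73

Σ Nₕx̄ₕ = N·μ, so 57217·x̄_1 = 179885·78.26 − (49397·87.54 + 39421·58.11 + 33850·77.24).
= 14077800.1 − 9229541.69 = 4848258.41.
x̄_1 = 4848258.41 / 57217 = 84.7346... → 84.73.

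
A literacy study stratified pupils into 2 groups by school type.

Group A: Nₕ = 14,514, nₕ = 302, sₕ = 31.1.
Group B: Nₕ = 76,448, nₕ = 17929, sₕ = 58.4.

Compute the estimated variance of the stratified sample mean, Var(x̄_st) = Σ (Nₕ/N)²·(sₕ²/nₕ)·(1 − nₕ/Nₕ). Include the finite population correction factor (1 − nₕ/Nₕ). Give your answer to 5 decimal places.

N = 90962. Term for each stratum: Wₕ²sₕ²/nₕ·(1−nₕ/Nₕ).
Var(x̄_st) = 0.07984287 + 0.10285198 = 0.18269485 → 0.18269.

0.18269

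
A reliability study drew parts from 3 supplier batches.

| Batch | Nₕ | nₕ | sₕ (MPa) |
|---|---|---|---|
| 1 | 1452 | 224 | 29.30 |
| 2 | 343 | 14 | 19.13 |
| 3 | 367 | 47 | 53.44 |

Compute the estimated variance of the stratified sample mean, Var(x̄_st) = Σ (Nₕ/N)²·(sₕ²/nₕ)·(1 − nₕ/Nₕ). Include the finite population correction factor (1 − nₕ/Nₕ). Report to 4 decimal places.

N = 2162; Wₕ = Nₕ/N.
batch 1: (1452/2162)²·29.30²/224·(1 − 224/1452) = 1.4619780
batch 2: (343/2162)²·19.13²/14·(1 − 14/343) = 0.6310744
batch 3: (367/2162)²·53.44²/47·(1 − 47/367) = 1.5266508
Sum = 3.6197031 → 3.6197.

3.6197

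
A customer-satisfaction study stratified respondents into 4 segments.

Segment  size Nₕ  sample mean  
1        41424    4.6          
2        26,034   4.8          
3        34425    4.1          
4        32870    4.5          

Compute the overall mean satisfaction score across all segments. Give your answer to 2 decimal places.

4.49

N = 41424 + 26034 + 34425 + 32870 = 134753.
Weight each subgroup mean by Nₕ/N and sum.
Σ Nₕx̄ₕ = 41424·4.6 + 26034·4.8 + 34425·4.1 + 32870·4.5 = 190550.4 + 124963.2 + 141142.5 + 147915 = 604571.1.
Divide by N: 604571.1 / 134753 = 4.4865... → 4.49.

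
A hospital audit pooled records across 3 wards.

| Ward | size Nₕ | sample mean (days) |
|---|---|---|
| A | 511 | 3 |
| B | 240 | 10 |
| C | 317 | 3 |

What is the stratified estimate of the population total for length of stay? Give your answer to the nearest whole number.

A: 511·3 = 1533
B: 240·10 = 2400
C: 317·3 = 951
τ̂ = Σ Nₕx̄ₕ = 4884.

4884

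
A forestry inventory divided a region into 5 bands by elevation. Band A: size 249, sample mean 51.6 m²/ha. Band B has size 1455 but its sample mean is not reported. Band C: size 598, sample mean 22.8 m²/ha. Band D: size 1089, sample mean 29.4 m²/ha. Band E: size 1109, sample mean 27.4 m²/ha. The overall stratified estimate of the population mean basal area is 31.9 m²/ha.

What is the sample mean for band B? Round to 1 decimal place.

Σ Nₕx̄ₕ = N·μ, so 1455·x̄_B = 4500·31.9 − (249·51.6 + 598·22.8 + 1089·29.4 + 1109·27.4).
= 143550 − 88886 = 54664.
x̄_B = 54664 / 1455 = 37.570... → 37.6.

37.6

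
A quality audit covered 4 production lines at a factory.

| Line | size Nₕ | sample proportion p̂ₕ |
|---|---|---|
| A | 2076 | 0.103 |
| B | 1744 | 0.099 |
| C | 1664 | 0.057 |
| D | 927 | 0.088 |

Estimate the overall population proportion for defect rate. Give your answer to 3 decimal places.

0.088

N = 2076 + 1744 + 1664 + 927 = 6411.
Overall proportion = Σ (Nₕ/N)·p̂ₕ.
Σ Nₕp̂ₕ = 213.828 + 172.656 + 94.848 + 81.576 = 562.908.
562.908 / 6411 = 0.08780... → 0.088.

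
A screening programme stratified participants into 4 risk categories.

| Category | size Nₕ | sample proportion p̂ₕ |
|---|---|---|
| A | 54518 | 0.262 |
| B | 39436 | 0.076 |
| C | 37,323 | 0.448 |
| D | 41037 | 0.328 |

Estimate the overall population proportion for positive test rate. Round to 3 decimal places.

0.275

Wₕ = Nₕ/N with N = 172314: 0.3164, 0.2289, 0.2166, 0.2382.
p̂_st = 0.3164·0.262 + 0.2289·0.076 + 0.2166·0.448 + 0.2382·0.328 ≈ 0.27544... → 0.275.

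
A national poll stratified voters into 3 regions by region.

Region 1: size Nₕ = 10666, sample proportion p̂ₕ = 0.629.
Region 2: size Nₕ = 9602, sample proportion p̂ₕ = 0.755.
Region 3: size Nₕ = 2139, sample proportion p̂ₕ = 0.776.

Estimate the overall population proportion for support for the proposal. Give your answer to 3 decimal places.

Wₕ = Nₕ/N with N = 22407: 0.4760, 0.4285, 0.0955.
p̂_st = 0.4760·0.629 + 0.4285·0.755 + 0.0955·0.776 ≈ 0.69703... → 0.697.

0.697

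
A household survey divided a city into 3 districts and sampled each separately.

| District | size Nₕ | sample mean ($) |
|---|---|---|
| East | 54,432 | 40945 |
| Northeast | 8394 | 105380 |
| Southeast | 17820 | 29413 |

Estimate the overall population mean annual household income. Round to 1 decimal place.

45103.5

N = 80646; weights Wₕ = Nₕ/N = (0.6749, 0.1041, 0.2210).
x̄_st = Σ Wₕ·x̄ₕ = 0.6749·40945 + 0.1041·105380 + 0.2210·29413 ≈ 45103.509...
→ 45103.5.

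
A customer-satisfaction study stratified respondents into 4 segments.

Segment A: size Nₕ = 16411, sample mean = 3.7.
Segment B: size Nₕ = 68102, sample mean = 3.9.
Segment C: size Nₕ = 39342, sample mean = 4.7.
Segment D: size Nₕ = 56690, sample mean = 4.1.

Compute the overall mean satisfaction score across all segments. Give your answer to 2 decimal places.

N = 180545; weights Wₕ = Nₕ/N = (0.0909, 0.3772, 0.2179, 0.3140).
x̄_st = Σ Wₕ·x̄ₕ = 0.0909·3.7 + 0.3772·3.9 + 0.2179·4.7 + 0.3140·4.1 ≈ 4.1189...
→ 4.12.

4.12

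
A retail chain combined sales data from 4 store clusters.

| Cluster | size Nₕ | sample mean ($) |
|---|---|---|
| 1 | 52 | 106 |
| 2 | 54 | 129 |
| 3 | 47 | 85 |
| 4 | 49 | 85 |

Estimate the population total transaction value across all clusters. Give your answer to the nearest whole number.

20638

Estimate total by summing Nₕ·x̄ₕ over strata.
52·106 + 54·129 + 47·85 + 49·85 = 5512 + 6966 + 3995 + 4165 = 20638.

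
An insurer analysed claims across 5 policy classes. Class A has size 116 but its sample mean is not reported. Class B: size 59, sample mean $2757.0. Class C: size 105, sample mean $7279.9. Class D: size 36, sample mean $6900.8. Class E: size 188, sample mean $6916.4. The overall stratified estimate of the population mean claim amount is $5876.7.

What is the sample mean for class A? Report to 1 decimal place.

N = 116 + 59 + 105 + 36 + 188 = 504.
Overall total = μ·N = 5876.7·504 = 2961856.8.
Subtract the known strata: 59·2757.0 + 105·7279.9 + 36·6900.8 + 188·6916.4 = 2475764.5.
Remaining total for class A: 2961856.8 − 2475764.5 = 486092.3.
Divide by its size: 486092.3 / 116 = 4190.451... → 4190.5.

4190.5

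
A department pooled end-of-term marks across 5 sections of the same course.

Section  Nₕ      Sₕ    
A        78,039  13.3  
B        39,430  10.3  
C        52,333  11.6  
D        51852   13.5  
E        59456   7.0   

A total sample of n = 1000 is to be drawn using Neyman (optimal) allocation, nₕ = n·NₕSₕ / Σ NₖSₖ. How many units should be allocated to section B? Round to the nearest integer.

128

A: NₕSₕ = 78039·13.3 = 1037918.7
B: NₕSₕ = 39430·10.3 = 406129
C: NₕSₕ = 52333·11.6 = 607062.8
D: NₕSₕ = 51852·13.5 = 700002
E: NₕSₕ = 59456·7.0 = 416192
Σ NₕSₕ = 3167304.5.
n_B = 1000·406129/3167304.5 = 128.225... → 128.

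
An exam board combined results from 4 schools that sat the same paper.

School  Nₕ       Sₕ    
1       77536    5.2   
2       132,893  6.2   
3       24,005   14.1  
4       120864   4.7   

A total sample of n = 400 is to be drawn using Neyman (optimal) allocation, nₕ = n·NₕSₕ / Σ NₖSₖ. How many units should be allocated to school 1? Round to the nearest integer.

76

1: NₕSₕ = 77536·5.2 = 403187.2
2: NₕSₕ = 132893·6.2 = 823936.6
3: NₕSₕ = 24005·14.1 = 338470.5
4: NₕSₕ = 120864·4.7 = 568060.8
Σ NₕSₕ = 2133655.1.
n_1 = 400·403187.2/2133655.1 = 75.586... → 76.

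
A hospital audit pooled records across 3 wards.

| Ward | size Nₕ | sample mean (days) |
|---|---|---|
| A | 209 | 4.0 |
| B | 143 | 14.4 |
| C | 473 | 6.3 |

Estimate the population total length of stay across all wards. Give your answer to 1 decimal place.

Population total = Σ Nₕ·x̄ₕ (each stratum's size times its mean).
209·4.0 + 143·14.4 + 473·6.3 = 836 + 2059.2 + 2979.9 = 5875.1.

5875.1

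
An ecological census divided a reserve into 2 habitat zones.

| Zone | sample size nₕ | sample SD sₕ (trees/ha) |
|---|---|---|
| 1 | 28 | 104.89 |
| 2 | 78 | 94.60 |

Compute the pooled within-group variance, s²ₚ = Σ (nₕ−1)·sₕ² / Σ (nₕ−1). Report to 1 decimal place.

9482.1

1: (28−1)·104.89² = 27·11001.9121 = 297051.6267
2: (78−1)·94.60² = 77·8949.16 = 689085.32
Numerator = 986136.9467; denominator = Σ(nₕ−1) = 104.
s²ₚ = 986136.9467/104 = 9482.086... → 9482.1.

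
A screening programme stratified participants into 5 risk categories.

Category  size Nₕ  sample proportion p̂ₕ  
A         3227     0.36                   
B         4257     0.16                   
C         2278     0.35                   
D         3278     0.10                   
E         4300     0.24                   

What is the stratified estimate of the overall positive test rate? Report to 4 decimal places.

N = 3227 + 4257 + 2278 + 3278 + 4300 = 17340.
Overall proportion = Σ (Nₕ/N)·p̂ₕ.
Σ Nₕp̂ₕ = 1161.72 + 681.12 + 797.3 + 327.8 + 1032 = 3999.94.
3999.94 / 17340 = 0.230677... → 0.2307.

0.2307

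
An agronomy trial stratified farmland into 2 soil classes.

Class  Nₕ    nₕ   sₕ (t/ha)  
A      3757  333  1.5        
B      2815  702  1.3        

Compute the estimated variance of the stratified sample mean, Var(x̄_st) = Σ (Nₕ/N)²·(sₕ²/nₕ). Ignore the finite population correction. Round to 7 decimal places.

0.0026498

N = 6572; Wₕ = Nₕ/N.
class A: (3757/6572)²·1.5²/333 = 0.0022081347
class B: (2815/6572)²·1.3²/702 = 0.0004416836
Sum = 0.0026498183 → 0.0026498.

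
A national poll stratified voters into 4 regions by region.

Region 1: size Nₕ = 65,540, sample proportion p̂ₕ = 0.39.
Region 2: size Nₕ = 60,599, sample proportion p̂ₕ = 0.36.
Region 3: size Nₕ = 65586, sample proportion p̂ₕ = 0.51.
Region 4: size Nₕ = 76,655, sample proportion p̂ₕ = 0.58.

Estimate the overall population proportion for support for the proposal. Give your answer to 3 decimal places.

N = 65540 + 60599 + 65586 + 76655 = 268380.
Overall proportion = Σ (Nₕ/N)·p̂ₕ.
Σ Nₕp̂ₕ = 25560.6 + 21815.64 + 33448.86 + 44459.9 = 125285.
125285 / 268380 = 0.46682... → 0.467.

0.467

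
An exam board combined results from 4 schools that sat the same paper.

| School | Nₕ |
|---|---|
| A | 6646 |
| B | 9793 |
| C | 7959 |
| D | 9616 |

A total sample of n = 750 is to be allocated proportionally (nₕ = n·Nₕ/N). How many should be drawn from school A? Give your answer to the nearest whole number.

147

Share of school A = 6646/34014 = 0.19539.
Allocate 750 × 0.19539 = 146.543... → 147.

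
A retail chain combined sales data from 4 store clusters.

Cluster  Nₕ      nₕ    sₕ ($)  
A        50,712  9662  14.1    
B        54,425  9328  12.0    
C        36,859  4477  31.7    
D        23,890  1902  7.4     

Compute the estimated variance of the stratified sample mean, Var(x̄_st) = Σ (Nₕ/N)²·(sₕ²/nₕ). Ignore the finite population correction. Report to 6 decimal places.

N = 165886. Term for each stratum: Wₕ²sₕ²/nₕ.
Var(x̄_st) = 0.001922973 + 0.001661695 + 0.011081513 + 0.000597126 = 0.015263307 → 0.015263.

0.015263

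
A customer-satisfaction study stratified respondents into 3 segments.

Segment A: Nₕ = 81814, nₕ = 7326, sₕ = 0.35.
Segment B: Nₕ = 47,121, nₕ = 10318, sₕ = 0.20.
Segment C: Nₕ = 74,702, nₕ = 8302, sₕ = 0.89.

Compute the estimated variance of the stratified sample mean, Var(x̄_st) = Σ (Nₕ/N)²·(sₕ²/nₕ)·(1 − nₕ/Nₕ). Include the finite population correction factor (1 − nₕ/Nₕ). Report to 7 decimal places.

0.0000140

N = 203637; Wₕ = Nₕ/N.
segment A: (81814/203637)²·0.35²/7326·(1 − 7326/81814) = 0.0000024574
segment B: (47121/203637)²·0.20²/10318·(1 − 10318/47121) = 0.0000001621
segment C: (74702/203637)²·0.89²/8302·(1 − 8302/74702) = 0.0000114126
Sum = 0.0000140321 → 0.0000140.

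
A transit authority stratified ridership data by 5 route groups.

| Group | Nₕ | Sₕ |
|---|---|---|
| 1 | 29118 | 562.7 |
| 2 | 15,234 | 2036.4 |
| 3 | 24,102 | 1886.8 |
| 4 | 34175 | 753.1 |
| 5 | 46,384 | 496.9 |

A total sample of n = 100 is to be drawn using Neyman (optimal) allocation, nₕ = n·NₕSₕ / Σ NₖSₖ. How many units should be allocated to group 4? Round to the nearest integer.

Σ NₕSₕ = 29118·562.7 + 15234·2036.4 + 24102·1886.8 + 34175·753.1 + 46384·496.9 = 141668271.9.
Share for 4: 25737192.5/141668271.9 = 0.18167.
n_4 = 100 × 0.18167 = 18.167... → 18.

18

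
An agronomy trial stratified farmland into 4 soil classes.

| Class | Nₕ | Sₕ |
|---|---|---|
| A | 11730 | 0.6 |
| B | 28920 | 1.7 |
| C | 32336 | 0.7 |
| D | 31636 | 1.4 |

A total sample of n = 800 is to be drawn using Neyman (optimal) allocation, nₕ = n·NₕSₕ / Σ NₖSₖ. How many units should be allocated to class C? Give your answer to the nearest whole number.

147

A: NₕSₕ = 11730·0.6 = 7038
B: NₕSₕ = 28920·1.7 = 49164
C: NₕSₕ = 32336·0.7 = 22635.2
D: NₕSₕ = 31636·1.4 = 44290.4
Σ NₕSₕ = 123127.6.
n_C = 800·22635.2/123127.6 = 147.068... → 147.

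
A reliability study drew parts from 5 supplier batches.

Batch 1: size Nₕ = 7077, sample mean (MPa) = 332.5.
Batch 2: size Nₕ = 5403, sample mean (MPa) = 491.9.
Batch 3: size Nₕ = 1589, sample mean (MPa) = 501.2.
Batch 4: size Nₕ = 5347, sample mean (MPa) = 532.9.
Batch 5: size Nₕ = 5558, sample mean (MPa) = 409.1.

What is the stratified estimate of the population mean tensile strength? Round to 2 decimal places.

N = 24974; weights Wₕ = Nₕ/N = (0.2834, 0.2163, 0.0636, 0.2141, 0.2226).
x̄_st = Σ Wₕ·x̄ₕ = 0.2834·332.5 + 0.2163·491.9 + 0.0636·501.2 + 0.2141·532.9 + 0.2226·409.1 ≈ 437.6727...
→ 437.67.

437.67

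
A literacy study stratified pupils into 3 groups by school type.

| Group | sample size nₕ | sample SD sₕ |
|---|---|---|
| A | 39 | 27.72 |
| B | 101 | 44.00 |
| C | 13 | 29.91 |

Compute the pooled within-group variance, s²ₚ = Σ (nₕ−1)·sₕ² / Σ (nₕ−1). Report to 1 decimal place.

Degrees of freedom: 38 + 100 + 12 = 150.
Σ(nₕ−1)sₕ² = 38·768.3984 + 100·1936 + 12·894.6081 = 233534.4364.
s²ₚ = 233534.4364 / 150 = 1556.896... → 1556.9.

1556.9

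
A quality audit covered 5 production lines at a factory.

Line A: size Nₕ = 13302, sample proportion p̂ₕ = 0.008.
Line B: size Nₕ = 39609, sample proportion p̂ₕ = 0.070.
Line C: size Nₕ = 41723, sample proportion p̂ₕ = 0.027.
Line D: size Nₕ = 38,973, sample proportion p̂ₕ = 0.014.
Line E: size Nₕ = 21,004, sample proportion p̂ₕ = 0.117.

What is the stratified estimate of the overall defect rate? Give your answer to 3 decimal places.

0.045

Wₕ = Nₕ/N with N = 154611: 0.0860, 0.2562, 0.2699, 0.2521, 0.1359.
p̂_st = 0.0860·0.008 + 0.2562·0.070 + 0.2699·0.027 + 0.2521·0.014 + 0.1359·0.117 ≈ 0.04533... → 0.045.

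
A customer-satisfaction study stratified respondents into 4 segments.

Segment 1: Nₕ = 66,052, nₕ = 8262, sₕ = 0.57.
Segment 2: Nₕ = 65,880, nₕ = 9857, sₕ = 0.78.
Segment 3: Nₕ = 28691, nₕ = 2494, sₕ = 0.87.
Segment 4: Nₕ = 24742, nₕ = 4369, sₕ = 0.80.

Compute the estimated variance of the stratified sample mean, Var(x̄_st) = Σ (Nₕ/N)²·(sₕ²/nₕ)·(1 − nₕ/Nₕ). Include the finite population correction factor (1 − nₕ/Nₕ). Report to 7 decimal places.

N = 185365; Wₕ = Nₕ/N.
segment 1: (66052/185365)²·0.57²/8262·(1 − 8262/66052) = 0.0000043687
segment 2: (65880/185365)²·0.78²/9857·(1 − 9857/65880) = 0.0000066299
segment 3: (28691/185365)²·0.87²/2494·(1 − 2494/28691) = 0.0000066387
segment 4: (24742/185365)²·0.80²/4369·(1 − 4369/24742) = 0.0000021490
Sum = 0.0000197863 → 0.0000198.

0.0000198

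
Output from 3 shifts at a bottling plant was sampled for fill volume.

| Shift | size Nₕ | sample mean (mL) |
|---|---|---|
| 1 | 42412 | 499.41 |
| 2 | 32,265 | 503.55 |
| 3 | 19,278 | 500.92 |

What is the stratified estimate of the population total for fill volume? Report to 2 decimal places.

47084753.43

1: 42412·499.41 = 21180976.92
2: 32265·503.55 = 16247040.75
3: 19278·500.92 = 9656735.76
τ̂ = Σ Nₕx̄ₕ = 47084753.43.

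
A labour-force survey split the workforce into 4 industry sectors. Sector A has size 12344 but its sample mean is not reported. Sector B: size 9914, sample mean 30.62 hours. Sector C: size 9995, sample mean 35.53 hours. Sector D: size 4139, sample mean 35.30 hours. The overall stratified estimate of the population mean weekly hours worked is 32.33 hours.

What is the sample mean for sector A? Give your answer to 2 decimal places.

N = 12344 + 9914 + 9995 + 4139 = 36392.
Overall total = μ·N = 32.33·36392 = 1176553.36.
Subtract the known strata: 9914·30.62 + 9995·35.53 + 4139·35.30 = 804795.73.
Remaining total for sector A: 1176553.36 − 804795.73 = 371757.63.
Divide by its size: 371757.63 / 12344 = 30.1165... → 30.12.

30.12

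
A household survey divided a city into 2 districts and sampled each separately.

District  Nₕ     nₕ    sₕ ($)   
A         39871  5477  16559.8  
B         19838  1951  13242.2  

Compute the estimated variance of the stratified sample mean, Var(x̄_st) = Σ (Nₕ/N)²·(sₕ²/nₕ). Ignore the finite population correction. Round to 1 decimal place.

N = 59709; Wₕ = Nₕ/N.
district A: (39871/59709)²·16559.8²/5477 = 22325.5463
district B: (19838/59709)²·13242.2²/1951 = 9921.5424
Sum = 32247.0887 → 32247.1.

32247.1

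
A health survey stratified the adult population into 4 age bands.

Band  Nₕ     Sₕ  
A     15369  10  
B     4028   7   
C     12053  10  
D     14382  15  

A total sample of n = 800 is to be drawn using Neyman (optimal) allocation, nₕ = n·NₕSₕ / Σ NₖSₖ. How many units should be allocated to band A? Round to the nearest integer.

237

A: NₕSₕ = 15369·10 = 153690
B: NₕSₕ = 4028·7 = 28196
C: NₕSₕ = 12053·10 = 120530
D: NₕSₕ = 14382·15 = 215730
Σ NₕSₕ = 518146.
n_A = 800·153690/518146 = 237.292... → 237.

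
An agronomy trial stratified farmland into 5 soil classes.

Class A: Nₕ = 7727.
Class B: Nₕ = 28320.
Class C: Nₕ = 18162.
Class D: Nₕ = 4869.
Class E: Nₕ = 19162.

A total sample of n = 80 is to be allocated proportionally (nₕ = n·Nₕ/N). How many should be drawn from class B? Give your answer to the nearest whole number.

N = 7727 + 28320 + 18162 + 4869 + 19162 = 78240.
n_B = 80·28320/78240 = 28.957... → 29.

29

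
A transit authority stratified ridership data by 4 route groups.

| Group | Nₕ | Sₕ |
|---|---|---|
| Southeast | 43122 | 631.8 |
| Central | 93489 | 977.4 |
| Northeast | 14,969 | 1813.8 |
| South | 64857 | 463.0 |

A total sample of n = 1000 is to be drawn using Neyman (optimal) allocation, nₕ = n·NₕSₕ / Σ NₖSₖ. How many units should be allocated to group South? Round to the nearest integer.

Southeast: NₕSₕ = 43122·631.8 = 27244479.6
Central: NₕSₕ = 93489·977.4 = 91376148.6
Northeast: NₕSₕ = 14969·1813.8 = 27150772.2
South: NₕSₕ = 64857·463.0 = 30028791
Σ NₕSₕ = 175800191.4.
n_South = 1000·30028791/175800191.4 = 170.812... → 171.

171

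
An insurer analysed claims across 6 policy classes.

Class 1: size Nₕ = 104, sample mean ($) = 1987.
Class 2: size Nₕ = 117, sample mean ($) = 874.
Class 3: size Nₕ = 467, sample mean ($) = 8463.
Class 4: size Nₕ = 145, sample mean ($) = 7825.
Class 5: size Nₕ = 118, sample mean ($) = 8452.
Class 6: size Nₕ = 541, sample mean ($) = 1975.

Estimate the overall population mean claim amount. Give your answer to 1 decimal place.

5001.0

N = 104 + 117 + 467 + 145 + 118 + 541 = 1492.
Weight each subgroup mean by Nₕ/N and sum.
Σ Nₕx̄ₕ = 104·1987 + 117·874 + 467·8463 + 145·7825 + 118·8452 + 541·1975 = 206648 + 102258 + 3952221 + 1134625 + 997336 + 1068475 = 7461563.
Divide by N: 7461563 / 1492 = 5001.048... → 5001.0.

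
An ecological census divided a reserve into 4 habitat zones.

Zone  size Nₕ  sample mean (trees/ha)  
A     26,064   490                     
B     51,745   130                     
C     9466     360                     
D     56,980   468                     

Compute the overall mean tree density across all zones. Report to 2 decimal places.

x̄_st = (Σ Nₕx̄ₕ) / (Σ Nₕ) = (26064·490 + 51745·130 + 9466·360 + 56980·468) / 144255
= 49572610 / 144255 = 343.6457... → 343.65.

343.65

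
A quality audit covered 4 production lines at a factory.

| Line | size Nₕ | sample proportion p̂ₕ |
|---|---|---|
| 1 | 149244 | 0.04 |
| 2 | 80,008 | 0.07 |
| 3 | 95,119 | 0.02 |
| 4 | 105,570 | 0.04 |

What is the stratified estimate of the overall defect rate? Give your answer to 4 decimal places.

N = 149244 + 80008 + 95119 + 105570 = 429941.
Overall proportion = Σ (Nₕ/N)·p̂ₕ.
Σ Nₕp̂ₕ = 5969.76 + 5600.56 + 1902.38 + 4222.8 = 17695.5.
17695.5 / 429941 = 0.041158... → 0.0412.

0.0412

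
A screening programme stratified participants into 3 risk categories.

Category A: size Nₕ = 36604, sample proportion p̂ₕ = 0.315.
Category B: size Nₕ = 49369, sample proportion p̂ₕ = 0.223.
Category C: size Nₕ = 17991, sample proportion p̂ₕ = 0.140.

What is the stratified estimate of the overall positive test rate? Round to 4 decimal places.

0.2410

Wₕ = Nₕ/N with N = 103964: 0.3521, 0.4749, 0.1731.
p̂_st = 0.3521·0.315 + 0.4749·0.223 + 0.1731·0.140 ≈ 0.241029... → 0.2410.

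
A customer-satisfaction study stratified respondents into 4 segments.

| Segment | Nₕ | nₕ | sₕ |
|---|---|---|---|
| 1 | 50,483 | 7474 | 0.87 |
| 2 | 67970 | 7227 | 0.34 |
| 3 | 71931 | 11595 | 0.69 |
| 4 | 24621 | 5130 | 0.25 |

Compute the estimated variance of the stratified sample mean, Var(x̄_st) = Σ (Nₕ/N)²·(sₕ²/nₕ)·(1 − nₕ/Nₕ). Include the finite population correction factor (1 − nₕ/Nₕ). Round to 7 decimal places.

N = 215005. Term for each stratum: Wₕ²sₕ²/nₕ·(1−nₕ/Nₕ).
Var(x̄_st) = 0.0000047566 + 0.0000014286 + 0.0000038550 + 0.0000001265 = 0.0000101666 → 0.0000102.

0.0000102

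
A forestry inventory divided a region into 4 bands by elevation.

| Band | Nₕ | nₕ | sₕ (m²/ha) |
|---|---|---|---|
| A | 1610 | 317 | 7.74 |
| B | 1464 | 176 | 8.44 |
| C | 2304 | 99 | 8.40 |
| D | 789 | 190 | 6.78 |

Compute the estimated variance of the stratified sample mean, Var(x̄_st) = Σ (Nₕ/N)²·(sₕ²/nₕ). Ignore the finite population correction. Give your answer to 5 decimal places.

N = 6167; Wₕ = Nₕ/N.
band A: (1610/6167)²·7.74²/317 = 0.01288032
band B: (1464/6167)²·8.44²/176 = 0.02280901
band C: (2304/6167)²·8.40²/99 = 0.09948107
band D: (789/6167)²·6.78²/190 = 0.00396015
Sum = 0.13913055 → 0.13913.

0.13913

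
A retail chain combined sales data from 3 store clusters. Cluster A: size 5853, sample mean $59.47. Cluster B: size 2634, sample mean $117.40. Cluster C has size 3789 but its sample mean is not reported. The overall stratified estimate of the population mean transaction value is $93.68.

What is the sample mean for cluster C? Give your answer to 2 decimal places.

N = 5853 + 2634 + 3789 = 12276.
Overall total = μ·N = 93.68·12276 = 1150015.68.
Subtract the known strata: 5853·59.47 + 2634·117.40 = 657309.51.
Remaining total for cluster C: 1150015.68 − 657309.51 = 492706.17.
Divide by its size: 492706.17 / 3789 = 130.0359... → 130.04.

130.04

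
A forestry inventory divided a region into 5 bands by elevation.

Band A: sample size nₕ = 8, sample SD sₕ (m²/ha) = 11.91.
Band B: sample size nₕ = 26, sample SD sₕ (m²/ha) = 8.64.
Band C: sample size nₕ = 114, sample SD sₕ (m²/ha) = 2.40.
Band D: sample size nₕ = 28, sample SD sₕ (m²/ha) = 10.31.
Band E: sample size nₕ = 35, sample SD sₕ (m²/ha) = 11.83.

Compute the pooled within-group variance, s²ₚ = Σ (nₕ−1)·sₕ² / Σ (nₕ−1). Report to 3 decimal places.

A: (8−1)·11.91² = 7·141.8481 = 992.9367
B: (26−1)·8.64² = 25·74.6496 = 1866.24
C: (114−1)·2.40² = 113·5.76 = 650.88
D: (28−1)·10.31² = 27·106.2961 = 2869.9947
E: (35−1)·11.83² = 34·139.9489 = 4758.2626
Numerator = 11138.314; denominator = Σ(nₕ−1) = 206.
s²ₚ = 11138.314/206 = 54.06949... → 54.069.

54.069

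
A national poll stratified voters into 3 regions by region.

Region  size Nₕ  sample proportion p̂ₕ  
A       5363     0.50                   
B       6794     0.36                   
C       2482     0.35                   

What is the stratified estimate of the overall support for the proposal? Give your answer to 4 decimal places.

Wₕ = Nₕ/N with N = 14639: 0.3664, 0.4641, 0.1695.
p̂_st = 0.3664·0.50 + 0.4641·0.36 + 0.1695·0.35 ≈ 0.409594... → 0.4096.

0.4096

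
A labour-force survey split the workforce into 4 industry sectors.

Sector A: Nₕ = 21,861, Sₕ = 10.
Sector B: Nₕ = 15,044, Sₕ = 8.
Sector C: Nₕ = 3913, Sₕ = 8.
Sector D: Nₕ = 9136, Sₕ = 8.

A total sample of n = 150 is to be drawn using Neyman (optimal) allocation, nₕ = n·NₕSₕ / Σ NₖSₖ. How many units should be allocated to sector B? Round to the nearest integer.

A: NₕSₕ = 21861·10 = 218610
B: NₕSₕ = 15044·8 = 120352
C: NₕSₕ = 3913·8 = 31304
D: NₕSₕ = 9136·8 = 73088
Σ NₕSₕ = 443354.
n_B = 150·120352/443354 = 40.719... → 41.

41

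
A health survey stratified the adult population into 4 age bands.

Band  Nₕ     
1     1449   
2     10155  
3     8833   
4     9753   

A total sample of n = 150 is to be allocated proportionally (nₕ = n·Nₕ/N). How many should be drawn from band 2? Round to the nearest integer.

50

Share of band 2 = 10155/30190 = 0.33637.
Allocate 150 × 0.33637 = 50.455... → 50.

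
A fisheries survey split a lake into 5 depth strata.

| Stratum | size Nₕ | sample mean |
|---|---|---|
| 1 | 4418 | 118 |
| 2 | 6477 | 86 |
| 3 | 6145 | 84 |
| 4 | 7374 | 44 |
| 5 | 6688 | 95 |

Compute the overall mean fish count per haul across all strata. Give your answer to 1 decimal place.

82.1

x̄_st = (Σ Nₕx̄ₕ) / (Σ Nₕ) = (4418·118 + 6477·86 + 6145·84 + 7374·44 + 6688·95) / 31102
= 2554342 / 31102 = 82.128... → 82.1.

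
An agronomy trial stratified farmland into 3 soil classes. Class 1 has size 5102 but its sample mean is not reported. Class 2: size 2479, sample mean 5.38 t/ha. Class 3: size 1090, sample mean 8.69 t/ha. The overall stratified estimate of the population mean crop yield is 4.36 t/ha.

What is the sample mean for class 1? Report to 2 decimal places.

2.94

N = 5102 + 2479 + 1090 = 8671.
Overall total = μ·N = 4.36·8671 = 37805.56.
Subtract the known strata: 2479·5.38 + 1090·8.69 = 22809.12.
Remaining total for class 1: 37805.56 − 22809.12 = 14996.44.
Divide by its size: 14996.44 / 5102 = 2.9393... → 2.94.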